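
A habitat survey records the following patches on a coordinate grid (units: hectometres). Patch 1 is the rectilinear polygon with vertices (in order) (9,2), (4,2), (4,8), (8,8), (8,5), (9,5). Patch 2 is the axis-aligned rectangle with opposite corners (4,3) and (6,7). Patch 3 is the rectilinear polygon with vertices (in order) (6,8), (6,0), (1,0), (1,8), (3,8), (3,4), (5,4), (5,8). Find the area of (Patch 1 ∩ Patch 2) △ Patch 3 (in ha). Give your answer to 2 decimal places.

30.00

|Patch 1 ∩ Patch 2| = 8.
|(Patch 1 ∩ Patch 2) ∩ Patch 3| = 5.
|(Patch 1 ∩ Patch 2) △ Patch 3| = 8 + 32 − 10 = 30.00.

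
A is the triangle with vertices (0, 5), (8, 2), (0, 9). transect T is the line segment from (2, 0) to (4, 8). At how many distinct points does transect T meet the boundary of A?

2

The segment meets the boundary at (3.487,5.949), (2.971,3.886).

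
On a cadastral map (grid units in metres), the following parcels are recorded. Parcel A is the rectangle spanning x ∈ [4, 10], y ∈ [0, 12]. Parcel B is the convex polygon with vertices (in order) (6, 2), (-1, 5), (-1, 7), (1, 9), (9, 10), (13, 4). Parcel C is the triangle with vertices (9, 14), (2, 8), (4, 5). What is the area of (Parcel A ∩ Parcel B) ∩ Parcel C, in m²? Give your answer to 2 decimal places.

The region (Parcel A ∩ Parcel B) ∩ Parcel C is the polygon with vertices (4,9.375), (6.612,9.701), (4,5).
By the shoelace formula its area is 5.71.

5.71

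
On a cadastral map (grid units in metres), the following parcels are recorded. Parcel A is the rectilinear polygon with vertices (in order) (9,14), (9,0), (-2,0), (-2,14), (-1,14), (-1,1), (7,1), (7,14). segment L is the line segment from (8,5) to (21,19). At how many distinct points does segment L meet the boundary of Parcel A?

1

The segment meets the boundary at (9,6.077).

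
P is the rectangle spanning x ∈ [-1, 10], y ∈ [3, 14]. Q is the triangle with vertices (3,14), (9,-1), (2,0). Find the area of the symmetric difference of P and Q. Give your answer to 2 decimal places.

|P| = 121, |Q| = 49.5, |P∩Q| = 28.5214.
|P △ Q| = |P| + |Q| − 2·|P∩Q| = 121 + 49.5 − 57.0429 = 113.46.

113.46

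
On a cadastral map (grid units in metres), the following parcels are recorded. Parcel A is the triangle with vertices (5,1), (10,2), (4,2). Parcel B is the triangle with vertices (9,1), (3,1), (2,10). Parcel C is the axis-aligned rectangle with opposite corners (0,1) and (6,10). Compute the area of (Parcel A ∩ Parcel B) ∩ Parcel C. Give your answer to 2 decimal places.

1.40

The region (Parcel A ∩ Parcel B) ∩ Parcel C is the polygon with vertices (4,2), (6,2), (6,1.2), (5,1).
By the shoelace formula its area is 1.40.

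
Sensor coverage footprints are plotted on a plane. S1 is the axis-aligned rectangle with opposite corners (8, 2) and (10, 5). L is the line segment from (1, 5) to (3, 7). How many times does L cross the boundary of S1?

The segment lies entirely outside S1 and never meets its boundary.

0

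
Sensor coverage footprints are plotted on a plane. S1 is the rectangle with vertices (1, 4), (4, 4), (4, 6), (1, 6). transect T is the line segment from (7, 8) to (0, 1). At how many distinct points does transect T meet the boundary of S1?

2

The segment meets the boundary at (3,4), (4,5).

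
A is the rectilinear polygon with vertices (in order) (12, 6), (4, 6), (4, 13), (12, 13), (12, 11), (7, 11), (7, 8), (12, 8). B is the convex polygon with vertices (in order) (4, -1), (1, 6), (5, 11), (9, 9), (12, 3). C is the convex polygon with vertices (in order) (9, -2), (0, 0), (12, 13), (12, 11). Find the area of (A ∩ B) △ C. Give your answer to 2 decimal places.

78.72

|A ∩ B| = 19.375.
|(A ∩ B) ∩ C| = 7.0769.
|(A ∩ B) △ C| = 19.375 + 73.5 − 14.1538 = 78.72.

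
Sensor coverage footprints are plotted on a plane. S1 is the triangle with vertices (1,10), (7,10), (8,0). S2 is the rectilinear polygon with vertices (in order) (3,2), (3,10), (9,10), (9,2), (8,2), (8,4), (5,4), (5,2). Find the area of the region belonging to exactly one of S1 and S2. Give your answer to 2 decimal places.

27.31

|S1| = 30, |S2| = 42, |S1∩S2| = 22.3429.
|S1 △ S2| = |S1| + |S2| − 2·|S1∩S2| = 30 + 42 − 44.6857 = 27.31.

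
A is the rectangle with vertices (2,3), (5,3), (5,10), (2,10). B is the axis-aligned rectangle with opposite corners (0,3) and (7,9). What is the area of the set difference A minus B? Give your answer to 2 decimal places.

|A∩B|: x∈[2,5], y∈[3,9] → 3·6 = 18.
|A| = 21.
|A ∖ B| = |A| − |A∩B| = 21 − 18 = 3.00.

3.00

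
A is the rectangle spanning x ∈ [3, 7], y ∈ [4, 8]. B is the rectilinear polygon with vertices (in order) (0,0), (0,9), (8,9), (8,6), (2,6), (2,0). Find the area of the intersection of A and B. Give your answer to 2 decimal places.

8.00

The intersection is the polygon with vertices (3,8), (7,8), (7,6), (3,6).
By the shoelace formula its area is 8.00.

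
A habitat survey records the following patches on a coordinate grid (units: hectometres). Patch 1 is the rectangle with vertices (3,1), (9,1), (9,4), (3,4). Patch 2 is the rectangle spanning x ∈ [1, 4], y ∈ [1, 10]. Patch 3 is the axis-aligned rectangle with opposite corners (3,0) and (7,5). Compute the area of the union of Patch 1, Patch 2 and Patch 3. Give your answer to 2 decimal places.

By inclusion–exclusion:
Individual areas: |Patch 1| = 18, |Patch 2| = 27, |Patch 3| = 20.
|Patch 1∩Patch 2|: x∈[3,4], y∈[1,4] → 1·3 = 3.
|Patch 1∩Patch 3|: x∈[3,7], y∈[1,4] → 4·3 = 12.
|Patch 2∩Patch 3|: x∈[3,4], y∈[1,5] → 1·4 = 4.
|Patch 1∩Patch 2∩Patch 3| = 3.
|Patch 1 ∪ Patch 2 ∪ Patch 3| = 65 − 19 + 3 = 49.00.

49.00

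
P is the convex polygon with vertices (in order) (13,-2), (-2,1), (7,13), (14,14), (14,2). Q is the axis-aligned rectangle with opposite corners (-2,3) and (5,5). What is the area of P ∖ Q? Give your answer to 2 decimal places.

155.50

|P| = 165, |P∩Q| = 9.5.
|P ∖ Q| = |P| − |P∩Q| = 165 − 9.5 = 155.50.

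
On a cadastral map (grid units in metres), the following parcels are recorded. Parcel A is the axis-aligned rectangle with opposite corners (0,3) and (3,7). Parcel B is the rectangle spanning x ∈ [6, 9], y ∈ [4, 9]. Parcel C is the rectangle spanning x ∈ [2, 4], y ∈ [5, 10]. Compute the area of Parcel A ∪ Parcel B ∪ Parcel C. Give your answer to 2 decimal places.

By inclusion–exclusion:
Individual areas: |Parcel A| = 12, |Parcel B| = 15, |Parcel C| = 10.
|Parcel A∩Parcel B| = 0 (no overlap).
|Parcel A∩Parcel C|: x∈[2,3], y∈[5,7] → 1·2 = 2.
|Parcel B∩Parcel C| = 0 (no overlap).
|Parcel A∩Parcel B∩Parcel C| = 0.
|Parcel A ∪ Parcel B ∪ Parcel C| = 37 − 2 + 0 = 35.00.

35.00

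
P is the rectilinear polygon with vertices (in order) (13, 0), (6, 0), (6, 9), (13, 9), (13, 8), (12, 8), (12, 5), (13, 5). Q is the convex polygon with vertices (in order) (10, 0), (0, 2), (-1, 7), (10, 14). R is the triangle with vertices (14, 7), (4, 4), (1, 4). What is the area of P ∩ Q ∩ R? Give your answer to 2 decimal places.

1.66

The intersection is the polygon with vertices (10,5.8), (6,4.6), (6,5.154), (10,6.077).
By the shoelace formula its area is 1.66.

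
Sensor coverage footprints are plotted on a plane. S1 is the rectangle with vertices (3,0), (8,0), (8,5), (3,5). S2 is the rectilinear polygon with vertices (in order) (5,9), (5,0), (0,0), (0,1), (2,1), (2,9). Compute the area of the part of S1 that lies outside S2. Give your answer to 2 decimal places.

15.00

|S1| = 25, |S1∩S2| = 10.
|S1 ∖ S2| = |S1| − |S1∩S2| = 25 − 10 = 15.00.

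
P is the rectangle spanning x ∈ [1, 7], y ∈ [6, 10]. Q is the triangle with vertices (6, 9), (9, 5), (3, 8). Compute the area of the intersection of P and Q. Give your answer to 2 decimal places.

5.83

The intersection is the polygon with vertices (7,6), (3,8), (6,9), (7,7.667).
By the shoelace formula its area is 5.83.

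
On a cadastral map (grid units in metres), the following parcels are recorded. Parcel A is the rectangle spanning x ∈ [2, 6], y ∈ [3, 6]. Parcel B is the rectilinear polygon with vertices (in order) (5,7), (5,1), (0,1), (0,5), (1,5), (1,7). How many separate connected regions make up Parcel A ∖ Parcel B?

Parcel A ∖ Parcel B is a single connected region.

1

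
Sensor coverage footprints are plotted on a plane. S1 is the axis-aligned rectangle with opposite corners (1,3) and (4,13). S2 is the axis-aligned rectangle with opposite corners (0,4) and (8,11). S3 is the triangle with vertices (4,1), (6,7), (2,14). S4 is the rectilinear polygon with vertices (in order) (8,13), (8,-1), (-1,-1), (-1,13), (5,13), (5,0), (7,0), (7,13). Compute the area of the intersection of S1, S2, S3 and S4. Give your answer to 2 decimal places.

The intersection is the polygon with vertices (2.462,11), (3.714,11), (4,10.5), (4,4), (3.538,4).
By the shoelace formula its area is 6.93.

6.93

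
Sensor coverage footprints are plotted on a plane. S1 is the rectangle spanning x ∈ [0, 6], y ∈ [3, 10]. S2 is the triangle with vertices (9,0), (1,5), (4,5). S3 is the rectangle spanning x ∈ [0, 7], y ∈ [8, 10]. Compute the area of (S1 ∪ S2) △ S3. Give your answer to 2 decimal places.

|S1 ∪ S2| = 44.7.
|(S1 ∪ S2) ∩ S3| = 12.
|(S1 ∪ S2) △ S3| = 44.7 + 14 − 24 = 34.70.

34.70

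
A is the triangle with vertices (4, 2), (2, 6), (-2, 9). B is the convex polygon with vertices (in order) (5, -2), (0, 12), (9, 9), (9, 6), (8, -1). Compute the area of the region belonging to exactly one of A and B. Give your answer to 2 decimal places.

|A| = 5, |B| = 71.5, |A∩B| = 0.4592.
|A △ B| = |A| + |B| − 2·|A∩B| = 5 + 71.5 − 0.9184 = 75.58.

75.58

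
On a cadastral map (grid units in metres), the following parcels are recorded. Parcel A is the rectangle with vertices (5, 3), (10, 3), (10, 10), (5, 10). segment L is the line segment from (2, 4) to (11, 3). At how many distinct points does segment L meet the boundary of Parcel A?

The segment meets the boundary at (10,3.111), (5,3.667).

2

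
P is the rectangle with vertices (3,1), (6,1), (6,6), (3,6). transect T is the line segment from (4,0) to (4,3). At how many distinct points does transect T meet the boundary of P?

The segment meets the boundary at (4,1).

1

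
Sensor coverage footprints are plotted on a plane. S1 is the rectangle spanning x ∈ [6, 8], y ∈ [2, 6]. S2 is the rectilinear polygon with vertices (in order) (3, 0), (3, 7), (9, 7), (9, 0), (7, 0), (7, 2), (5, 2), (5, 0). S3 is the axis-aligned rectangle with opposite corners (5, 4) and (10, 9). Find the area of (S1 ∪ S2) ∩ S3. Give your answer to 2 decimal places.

12.00

The region (S1 ∪ S2) ∩ S3 is the polygon with vertices (9,7), (9,4), (5,4), (5,7).
By the shoelace formula its area is 12.00.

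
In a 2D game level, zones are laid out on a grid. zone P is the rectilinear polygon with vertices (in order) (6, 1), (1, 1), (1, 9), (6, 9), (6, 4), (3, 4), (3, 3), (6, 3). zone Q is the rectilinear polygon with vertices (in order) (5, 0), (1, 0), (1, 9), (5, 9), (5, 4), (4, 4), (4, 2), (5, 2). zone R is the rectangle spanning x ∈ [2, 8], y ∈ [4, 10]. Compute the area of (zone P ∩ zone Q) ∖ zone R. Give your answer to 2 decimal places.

|zone P ∩ zone Q| = 29.
|(zone P ∩ zone Q) ∩ zone R| = 15.
|(zone P ∩ zone Q) ∖ zone R| = 29 − 15 = 14.00.

14.00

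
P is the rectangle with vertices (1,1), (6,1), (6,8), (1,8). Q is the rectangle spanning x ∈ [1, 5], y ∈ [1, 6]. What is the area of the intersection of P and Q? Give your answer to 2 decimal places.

|P∩Q|: x∈[1,5], y∈[1,6] → 4·5 = 20.

20.00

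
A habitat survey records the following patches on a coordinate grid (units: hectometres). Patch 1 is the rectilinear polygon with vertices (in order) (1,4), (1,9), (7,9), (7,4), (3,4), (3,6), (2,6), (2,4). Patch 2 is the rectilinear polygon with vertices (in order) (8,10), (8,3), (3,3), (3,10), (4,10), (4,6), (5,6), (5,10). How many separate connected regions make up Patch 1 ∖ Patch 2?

2

Patch 1 ∖ Patch 2 splits into 2 disjoint pieces (area 8, area 3).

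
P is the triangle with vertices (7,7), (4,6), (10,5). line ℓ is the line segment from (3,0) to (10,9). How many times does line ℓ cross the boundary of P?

The segment meets the boundary at (7.951,6.366), (7.246,5.459).

2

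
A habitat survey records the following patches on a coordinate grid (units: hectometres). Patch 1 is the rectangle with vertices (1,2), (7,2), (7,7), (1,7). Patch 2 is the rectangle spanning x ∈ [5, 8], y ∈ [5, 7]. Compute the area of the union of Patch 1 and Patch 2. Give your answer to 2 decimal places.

32.00

By inclusion–exclusion:
Individual areas: |Patch 1| = 30, |Patch 2| = 6.
|Patch 1∩Patch 2|: x∈[5,7], y∈[5,7] → 2·2 = 4.
|Patch 1 ∪ Patch 2| = 36 − 4 = 32.00.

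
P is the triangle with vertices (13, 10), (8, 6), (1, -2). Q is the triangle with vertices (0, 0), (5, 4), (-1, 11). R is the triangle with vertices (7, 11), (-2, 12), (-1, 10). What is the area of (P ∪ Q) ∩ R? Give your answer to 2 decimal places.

The region (P ∪ Q) ∩ R is the polygon with vertices (-0.226,10.097), (-0.91,10.011), (-1,11).
By the shoelace formula its area is 0.34.

0.34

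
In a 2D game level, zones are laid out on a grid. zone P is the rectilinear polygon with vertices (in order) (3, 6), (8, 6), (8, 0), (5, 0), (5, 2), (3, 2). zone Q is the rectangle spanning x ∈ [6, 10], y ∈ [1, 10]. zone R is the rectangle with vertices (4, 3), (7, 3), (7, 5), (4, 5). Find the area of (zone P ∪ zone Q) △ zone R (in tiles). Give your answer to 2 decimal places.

|zone P ∪ zone Q| = 52.
|(zone P ∪ zone Q) ∩ zone R| = 6.
|(zone P ∪ zone Q) △ zone R| = 52 + 6 − 12 = 46.00.

46.00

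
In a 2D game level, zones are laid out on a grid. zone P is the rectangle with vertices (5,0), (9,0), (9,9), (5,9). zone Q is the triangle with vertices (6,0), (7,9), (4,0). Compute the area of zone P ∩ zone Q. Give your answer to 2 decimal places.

The intersection is the polygon with vertices (5,3), (7,9), (6,0), (5,0).
By the shoelace formula its area is 7.50.

7.50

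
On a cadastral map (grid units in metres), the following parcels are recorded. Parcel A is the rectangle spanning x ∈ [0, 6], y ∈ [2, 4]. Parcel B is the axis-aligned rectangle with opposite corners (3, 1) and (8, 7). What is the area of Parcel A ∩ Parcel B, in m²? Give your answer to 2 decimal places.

6.00

|Parcel A∩Parcel B|: x∈[3,6], y∈[2,4] → 3·2 = 6.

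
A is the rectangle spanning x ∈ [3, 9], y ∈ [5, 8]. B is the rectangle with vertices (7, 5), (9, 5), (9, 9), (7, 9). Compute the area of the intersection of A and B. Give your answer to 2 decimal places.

|A∩B|: x∈[7,9], y∈[5,8] → 2·3 = 6.

6.00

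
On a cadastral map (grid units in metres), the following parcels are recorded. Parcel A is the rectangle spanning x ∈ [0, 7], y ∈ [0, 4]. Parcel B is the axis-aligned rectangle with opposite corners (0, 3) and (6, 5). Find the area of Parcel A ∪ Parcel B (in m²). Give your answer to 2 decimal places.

By inclusion–exclusion:
Individual areas: |Parcel A| = 28, |Parcel B| = 12.
|Parcel A∩Parcel B|: x∈[0,6], y∈[3,4] → 6·1 = 6.
|Parcel A ∪ Parcel B| = 40 − 6 = 34.00.

34.00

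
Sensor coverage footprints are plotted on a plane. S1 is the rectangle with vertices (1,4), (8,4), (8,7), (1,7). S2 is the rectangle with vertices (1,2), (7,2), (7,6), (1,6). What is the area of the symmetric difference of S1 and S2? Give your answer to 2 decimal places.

21.00

|S1∩S2|: x∈[1,7], y∈[4,6] → 6·2 = 12.
|S1 △ S2| = |S1| + |S2| − 2·|S1∩S2| = 21 + 24 − 24 = 21.00.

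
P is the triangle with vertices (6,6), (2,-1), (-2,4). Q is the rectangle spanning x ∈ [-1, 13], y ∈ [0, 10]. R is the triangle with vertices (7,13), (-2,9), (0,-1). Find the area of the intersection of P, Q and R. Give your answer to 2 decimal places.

The intersection is the polygon with vertices (-0.667,2.333), (-1,4), (-1,4.25), (3.143,5.286), (0.769,0.538).
By the shoelace formula its area is 9.72.

9.72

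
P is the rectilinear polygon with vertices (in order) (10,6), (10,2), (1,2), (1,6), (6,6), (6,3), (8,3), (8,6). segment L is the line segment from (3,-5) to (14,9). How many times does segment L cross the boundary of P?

The segment meets the boundary at (10,3.909), (8.5,2).

2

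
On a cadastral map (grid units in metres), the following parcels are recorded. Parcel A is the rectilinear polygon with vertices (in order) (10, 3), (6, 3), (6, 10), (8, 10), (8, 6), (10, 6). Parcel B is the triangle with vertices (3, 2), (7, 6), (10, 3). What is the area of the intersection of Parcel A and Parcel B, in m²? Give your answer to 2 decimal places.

7.00

The intersection is the polygon with vertices (6,3), (6,5), (7,6), (10,3).
By the shoelace formula its area is 7.00.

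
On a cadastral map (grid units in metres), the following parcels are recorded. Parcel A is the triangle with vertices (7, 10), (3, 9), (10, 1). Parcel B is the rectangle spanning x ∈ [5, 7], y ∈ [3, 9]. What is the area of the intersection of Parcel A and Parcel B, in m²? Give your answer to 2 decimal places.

The intersection is the polygon with vertices (5,6.714), (5,9), (7,9), (7,4.429).
By the shoelace formula its area is 6.86.

6.86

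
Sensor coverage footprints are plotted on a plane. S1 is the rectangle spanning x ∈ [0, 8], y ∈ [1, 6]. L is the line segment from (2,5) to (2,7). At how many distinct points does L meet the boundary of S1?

1

The segment meets the boundary at (2,6).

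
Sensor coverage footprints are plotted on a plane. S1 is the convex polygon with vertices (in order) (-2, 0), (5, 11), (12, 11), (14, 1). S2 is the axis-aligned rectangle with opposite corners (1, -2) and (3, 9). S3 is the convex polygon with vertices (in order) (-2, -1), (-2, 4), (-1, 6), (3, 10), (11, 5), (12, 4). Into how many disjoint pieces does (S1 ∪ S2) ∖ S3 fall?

(S1 ∪ S2) ∖ S3 splits into 2 disjoint pieces (area 0.5, area 63.5765).

2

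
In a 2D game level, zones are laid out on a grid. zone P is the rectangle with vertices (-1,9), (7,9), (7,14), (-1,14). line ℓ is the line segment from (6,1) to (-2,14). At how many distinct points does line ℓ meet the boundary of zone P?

2

The segment meets the boundary at (-1,12.375), (1.077,9).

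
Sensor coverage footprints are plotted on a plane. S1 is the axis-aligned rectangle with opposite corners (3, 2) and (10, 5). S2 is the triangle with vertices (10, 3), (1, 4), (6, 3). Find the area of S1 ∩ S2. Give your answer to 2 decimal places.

The intersection is the polygon with vertices (3,3.778), (10,3), (6,3), (3,3.6).
By the shoelace formula its area is 1.82.

1.82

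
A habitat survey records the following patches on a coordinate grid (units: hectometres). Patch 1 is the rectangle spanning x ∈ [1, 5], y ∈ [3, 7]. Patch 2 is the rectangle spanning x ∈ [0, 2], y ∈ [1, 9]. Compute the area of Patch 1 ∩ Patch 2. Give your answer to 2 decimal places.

4.00

|Patch 1∩Patch 2|: x∈[1,2], y∈[3,7] → 1·4 = 4.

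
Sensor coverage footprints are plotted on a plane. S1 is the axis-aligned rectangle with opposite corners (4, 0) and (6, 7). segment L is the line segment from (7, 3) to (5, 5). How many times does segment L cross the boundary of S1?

1

The segment meets the boundary at (6,4).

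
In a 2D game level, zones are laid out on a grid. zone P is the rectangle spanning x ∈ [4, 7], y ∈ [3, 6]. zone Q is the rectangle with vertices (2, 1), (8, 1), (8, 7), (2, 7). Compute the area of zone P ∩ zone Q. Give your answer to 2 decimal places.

9.00

|zone P∩zone Q|: x∈[4,7], y∈[3,6] → 3·3 = 9.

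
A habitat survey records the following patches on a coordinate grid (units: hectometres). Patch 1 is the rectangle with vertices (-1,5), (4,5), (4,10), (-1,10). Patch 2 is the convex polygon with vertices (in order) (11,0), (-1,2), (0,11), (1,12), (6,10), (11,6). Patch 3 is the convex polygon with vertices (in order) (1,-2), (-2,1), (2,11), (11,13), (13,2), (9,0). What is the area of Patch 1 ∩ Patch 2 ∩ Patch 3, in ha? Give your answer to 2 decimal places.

17.00

The intersection is the polygon with vertices (4,5), (-0.4,5), (1.6,10), (4,10).
By the shoelace formula its area is 17.00.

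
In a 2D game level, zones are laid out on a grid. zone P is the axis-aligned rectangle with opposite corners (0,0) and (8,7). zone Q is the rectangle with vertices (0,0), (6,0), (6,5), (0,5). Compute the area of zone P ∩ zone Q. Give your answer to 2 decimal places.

|zone P∩zone Q|: x∈[0,6], y∈[0,5] → 6·5 = 30.

30.00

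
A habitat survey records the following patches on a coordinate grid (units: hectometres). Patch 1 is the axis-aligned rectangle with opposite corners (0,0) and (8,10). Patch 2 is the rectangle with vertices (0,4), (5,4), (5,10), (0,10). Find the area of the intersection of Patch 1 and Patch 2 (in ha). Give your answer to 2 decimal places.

30.00

|Patch 1∩Patch 2|: x∈[0,5], y∈[4,10] → 5·6 = 30.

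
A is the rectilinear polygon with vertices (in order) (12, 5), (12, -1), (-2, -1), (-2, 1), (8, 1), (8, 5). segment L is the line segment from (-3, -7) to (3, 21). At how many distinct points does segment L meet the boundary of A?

2

The segment meets the boundary at (-1.714,-1), (-1.286,1).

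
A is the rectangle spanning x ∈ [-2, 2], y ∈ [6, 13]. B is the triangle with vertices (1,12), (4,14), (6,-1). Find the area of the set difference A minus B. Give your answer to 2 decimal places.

26.37

|A| = 28, |A∩B| = 1.6333.
|A ∖ B| = |A| − |A∩B| = 28 − 1.6333 = 26.37.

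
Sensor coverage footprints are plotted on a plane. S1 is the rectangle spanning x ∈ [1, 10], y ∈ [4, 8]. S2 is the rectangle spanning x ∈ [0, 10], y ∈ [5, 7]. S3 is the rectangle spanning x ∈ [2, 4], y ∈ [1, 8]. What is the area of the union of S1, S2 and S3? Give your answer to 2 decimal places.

44.00

By inclusion–exclusion:
Individual areas: |S1| = 36, |S2| = 20, |S3| = 14.
|S1∩S2|: x∈[1,10], y∈[5,7] → 9·2 = 18.
|S1∩S3|: x∈[2,4], y∈[4,8] → 2·4 = 8.
|S2∩S3|: x∈[2,4], y∈[5,7] → 2·2 = 4.
|S1∩S2∩S3| = 4.
|S1 ∪ S2 ∪ S3| = 70 − 30 + 4 = 44.00.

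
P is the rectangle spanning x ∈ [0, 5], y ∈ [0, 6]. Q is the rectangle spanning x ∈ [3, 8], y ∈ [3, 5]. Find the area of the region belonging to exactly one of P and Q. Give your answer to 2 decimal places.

|P∩Q|: x∈[3,5], y∈[3,5] → 2·2 = 4.
|P △ Q| = |P| + |Q| − 2·|P∩Q| = 30 + 10 − 8 = 32.00.

32.00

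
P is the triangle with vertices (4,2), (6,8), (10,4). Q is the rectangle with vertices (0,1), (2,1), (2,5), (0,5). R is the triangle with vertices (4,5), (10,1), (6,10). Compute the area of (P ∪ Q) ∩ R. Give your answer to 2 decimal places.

10.87

The region (P ∪ Q) ∩ R is the polygon with vertices (6,8), (7.6,6.4), (8.839,3.613), (7,3), (4.818,4.455).
By the shoelace formula its area is 10.87.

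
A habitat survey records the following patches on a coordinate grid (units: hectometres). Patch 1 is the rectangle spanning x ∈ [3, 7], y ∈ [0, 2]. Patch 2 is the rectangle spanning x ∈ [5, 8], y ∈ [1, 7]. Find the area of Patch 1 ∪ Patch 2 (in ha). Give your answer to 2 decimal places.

By inclusion–exclusion:
Individual areas: |Patch 1| = 8, |Patch 2| = 18.
|Patch 1∩Patch 2|: x∈[5,7], y∈[1,2] → 2·1 = 2.
|Patch 1 ∪ Patch 2| = 26 − 2 = 24.00.

24.00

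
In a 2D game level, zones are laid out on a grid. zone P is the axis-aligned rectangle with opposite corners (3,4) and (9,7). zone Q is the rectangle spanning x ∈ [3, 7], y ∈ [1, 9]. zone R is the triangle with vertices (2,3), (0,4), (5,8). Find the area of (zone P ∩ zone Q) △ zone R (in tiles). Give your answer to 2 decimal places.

|zone P ∩ zone Q| = 12.
|(zone P ∩ zone Q) ∩ zone R| = 1.4083.
|(zone P ∩ zone Q) △ zone R| = 12 + 6.5 − 2.8167 = 15.68.

15.68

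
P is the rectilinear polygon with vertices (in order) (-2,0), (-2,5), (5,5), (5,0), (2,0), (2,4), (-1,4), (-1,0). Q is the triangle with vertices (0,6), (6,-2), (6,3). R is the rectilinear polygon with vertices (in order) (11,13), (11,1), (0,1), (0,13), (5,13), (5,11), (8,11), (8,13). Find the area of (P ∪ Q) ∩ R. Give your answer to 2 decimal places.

17.04

|P ∪ Q| = 28.5417.
|(P ∪ Q) ∩ R| = 17.04.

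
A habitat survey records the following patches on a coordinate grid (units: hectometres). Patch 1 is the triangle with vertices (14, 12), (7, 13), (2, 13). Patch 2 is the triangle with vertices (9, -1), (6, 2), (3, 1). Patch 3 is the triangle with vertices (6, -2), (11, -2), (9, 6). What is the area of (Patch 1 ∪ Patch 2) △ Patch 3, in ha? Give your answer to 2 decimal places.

|Patch 1 ∪ Patch 2| = 8.5.
|(Patch 1 ∪ Patch 2) ∩ Patch 3| = 1.4848.
|(Patch 1 ∪ Patch 2) △ Patch 3| = 8.5 + 20 − 2.9697 = 25.53.

25.53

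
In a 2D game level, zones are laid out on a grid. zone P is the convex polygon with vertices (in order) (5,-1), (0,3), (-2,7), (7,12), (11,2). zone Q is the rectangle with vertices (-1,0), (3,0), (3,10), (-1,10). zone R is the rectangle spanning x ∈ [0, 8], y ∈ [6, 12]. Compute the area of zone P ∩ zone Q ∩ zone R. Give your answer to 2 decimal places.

The intersection is the polygon with vertices (3,9.778), (3,6), (0,6), (0,8.111).
By the shoelace formula its area is 8.83.

8.83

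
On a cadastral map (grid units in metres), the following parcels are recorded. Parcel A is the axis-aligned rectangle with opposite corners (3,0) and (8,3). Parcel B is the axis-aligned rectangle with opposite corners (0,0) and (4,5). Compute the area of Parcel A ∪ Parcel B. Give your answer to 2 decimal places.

By inclusion–exclusion:
Individual areas: |Parcel A| = 15, |Parcel B| = 20.
|Parcel A∩Parcel B|: x∈[3,4], y∈[0,3] → 1·3 = 3.
|Parcel A ∪ Parcel B| = 35 − 3 = 32.00.

32.00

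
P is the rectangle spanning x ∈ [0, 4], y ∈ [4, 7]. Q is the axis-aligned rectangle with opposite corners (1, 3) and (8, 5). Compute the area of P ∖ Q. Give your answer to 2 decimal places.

|P∩Q|: x∈[1,4], y∈[4,5] → 3·1 = 3.
|P| = 12.
|P ∖ Q| = |P| − |P∩Q| = 12 − 3 = 9.00.

9.00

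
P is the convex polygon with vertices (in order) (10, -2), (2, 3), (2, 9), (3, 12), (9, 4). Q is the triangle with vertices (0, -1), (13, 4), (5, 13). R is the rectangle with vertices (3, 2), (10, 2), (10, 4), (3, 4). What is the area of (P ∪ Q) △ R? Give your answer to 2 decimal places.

82.36

|P ∪ Q| = 95.3512.
|(P ∪ Q) ∩ R| = 13.4941.
|(P ∪ Q) △ R| = 95.3512 + 14 − 26.9883 = 82.36.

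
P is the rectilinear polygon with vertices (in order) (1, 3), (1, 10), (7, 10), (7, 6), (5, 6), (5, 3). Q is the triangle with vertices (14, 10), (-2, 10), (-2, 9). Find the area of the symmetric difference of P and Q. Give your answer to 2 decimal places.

|P| = 36, |Q| = 8, |P∩Q| = 3.75.
|P △ Q| = |P| + |Q| − 2·|P∩Q| = 36 + 8 − 7.5 = 36.50.

36.50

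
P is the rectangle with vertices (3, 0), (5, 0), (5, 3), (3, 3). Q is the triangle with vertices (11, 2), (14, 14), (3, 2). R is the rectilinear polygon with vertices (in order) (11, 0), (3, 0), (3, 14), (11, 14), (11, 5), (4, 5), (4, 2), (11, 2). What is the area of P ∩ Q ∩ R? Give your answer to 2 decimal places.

0.54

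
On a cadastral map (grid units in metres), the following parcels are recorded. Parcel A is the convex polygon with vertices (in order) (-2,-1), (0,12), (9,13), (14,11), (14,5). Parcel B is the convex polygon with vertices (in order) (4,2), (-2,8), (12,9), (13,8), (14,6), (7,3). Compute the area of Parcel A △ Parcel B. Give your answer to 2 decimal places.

|Parcel A| = 151.5, |Parcel B| = 65.5, |Parcel A∩Parcel B| = 64.6.
|Parcel A △ Parcel B| = |Parcel A| + |Parcel B| − 2·|Parcel A∩Parcel B| = 151.5 + 65.5 − 129.2 = 87.80.

87.80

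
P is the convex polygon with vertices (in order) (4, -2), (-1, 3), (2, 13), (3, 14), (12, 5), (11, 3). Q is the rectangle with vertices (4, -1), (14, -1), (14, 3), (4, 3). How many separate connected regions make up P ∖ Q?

P ∖ Q is a single connected region.

1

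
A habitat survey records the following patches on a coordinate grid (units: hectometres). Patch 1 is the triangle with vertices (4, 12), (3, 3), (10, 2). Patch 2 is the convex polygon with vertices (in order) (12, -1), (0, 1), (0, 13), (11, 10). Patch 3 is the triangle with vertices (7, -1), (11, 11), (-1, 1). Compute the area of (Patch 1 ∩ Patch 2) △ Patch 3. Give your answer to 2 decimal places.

48.13

|Patch 1 ∩ Patch 2| = 31.9966.
|(Patch 1 ∩ Patch 2) ∩ Patch 3| = 17.9321.
|(Patch 1 ∩ Patch 2) △ Patch 3| = 31.9966 + 52 − 35.8643 = 48.13.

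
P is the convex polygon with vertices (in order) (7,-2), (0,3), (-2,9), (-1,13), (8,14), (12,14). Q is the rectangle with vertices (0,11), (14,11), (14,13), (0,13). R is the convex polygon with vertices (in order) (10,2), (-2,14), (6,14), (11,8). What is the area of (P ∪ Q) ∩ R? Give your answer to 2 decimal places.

54.16

The region (P ∪ Q) ∩ R is the polygon with vertices (6.17,13.797), (10.364,8.764), (8.667,3.333), (-1,13).
By the shoelace formula its area is 54.16.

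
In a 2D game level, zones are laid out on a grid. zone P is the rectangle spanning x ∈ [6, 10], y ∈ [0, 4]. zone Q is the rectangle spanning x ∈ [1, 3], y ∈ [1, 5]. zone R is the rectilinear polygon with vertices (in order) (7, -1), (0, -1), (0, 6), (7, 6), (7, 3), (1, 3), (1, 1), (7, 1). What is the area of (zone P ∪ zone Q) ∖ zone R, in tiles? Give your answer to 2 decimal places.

|zone P ∪ zone Q| = 24.
|(zone P ∪ zone Q) ∩ zone R| = 6.
|(zone P ∪ zone Q) ∖ zone R| = 24 − 6 = 18.00.

18.00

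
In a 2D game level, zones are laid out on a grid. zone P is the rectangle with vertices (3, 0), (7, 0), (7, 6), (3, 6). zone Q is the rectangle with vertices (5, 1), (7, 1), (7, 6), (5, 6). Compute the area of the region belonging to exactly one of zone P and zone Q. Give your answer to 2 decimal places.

14.00

|zone P∩zone Q|: x∈[5,7], y∈[1,6] → 2·5 = 10.
|zone P △ zone Q| = |zone P| + |zone Q| − 2·|zone P∩zone Q| = 24 + 10 − 20 = 14.00.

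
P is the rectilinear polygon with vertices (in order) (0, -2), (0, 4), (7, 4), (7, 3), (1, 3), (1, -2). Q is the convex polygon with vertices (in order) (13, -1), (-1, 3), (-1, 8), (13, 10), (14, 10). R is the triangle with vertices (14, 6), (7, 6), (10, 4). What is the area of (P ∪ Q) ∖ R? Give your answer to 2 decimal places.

115.11

|P ∪ Q| = 122.0714.
|(P ∪ Q) ∩ R| = 6.9654.
|(P ∪ Q) ∖ R| = 122.0714 − 6.9654 = 115.11.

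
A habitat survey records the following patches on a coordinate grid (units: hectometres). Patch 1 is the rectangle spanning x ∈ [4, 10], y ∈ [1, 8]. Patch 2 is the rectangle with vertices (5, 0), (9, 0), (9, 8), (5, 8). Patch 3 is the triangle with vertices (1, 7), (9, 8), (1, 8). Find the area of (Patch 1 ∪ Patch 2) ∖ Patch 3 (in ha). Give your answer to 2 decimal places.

44.44

|Patch 1 ∪ Patch 2| = 46.
|(Patch 1 ∪ Patch 2) ∩ Patch 3| = 1.5625.
|(Patch 1 ∪ Patch 2) ∖ Patch 3| = 46 − 1.5625 = 44.44.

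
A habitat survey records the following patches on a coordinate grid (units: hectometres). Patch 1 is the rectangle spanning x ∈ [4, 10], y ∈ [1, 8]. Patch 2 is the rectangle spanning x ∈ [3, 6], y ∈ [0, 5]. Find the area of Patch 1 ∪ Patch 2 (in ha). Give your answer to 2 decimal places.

By inclusion–exclusion:
Individual areas: |Patch 1| = 42, |Patch 2| = 15.
|Patch 1∩Patch 2|: x∈[4,6], y∈[1,5] → 2·4 = 8.
|Patch 1 ∪ Patch 2| = 57 − 8 = 49.00.

49.00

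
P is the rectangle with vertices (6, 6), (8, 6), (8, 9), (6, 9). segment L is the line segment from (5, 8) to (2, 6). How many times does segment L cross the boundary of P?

0

The segment lies entirely outside P and never meets its boundary.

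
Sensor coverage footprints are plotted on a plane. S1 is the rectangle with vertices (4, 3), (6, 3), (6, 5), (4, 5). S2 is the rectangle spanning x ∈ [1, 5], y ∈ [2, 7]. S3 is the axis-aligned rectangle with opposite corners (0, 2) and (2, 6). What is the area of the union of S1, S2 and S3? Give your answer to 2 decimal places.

By inclusion–exclusion:
Individual areas: |S1| = 4, |S2| = 20, |S3| = 8.
|S1∩S2|: x∈[4,5], y∈[3,5] → 1·2 = 2.
|S1∩S3| = 0 (no overlap).
|S2∩S3|: x∈[1,2], y∈[2,6] → 1·4 = 4.
|S1∩S2∩S3| = 0.
|S1 ∪ S2 ∪ S3| = 32 − 6 + 0 = 26.00.

26.00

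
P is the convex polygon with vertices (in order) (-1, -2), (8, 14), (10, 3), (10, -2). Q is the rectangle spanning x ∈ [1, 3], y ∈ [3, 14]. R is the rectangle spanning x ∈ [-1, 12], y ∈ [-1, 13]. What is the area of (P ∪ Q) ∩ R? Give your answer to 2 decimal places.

|P ∪ Q| = 113.7465.
|(P ∪ Q) ∩ R| = 100.66.

100.66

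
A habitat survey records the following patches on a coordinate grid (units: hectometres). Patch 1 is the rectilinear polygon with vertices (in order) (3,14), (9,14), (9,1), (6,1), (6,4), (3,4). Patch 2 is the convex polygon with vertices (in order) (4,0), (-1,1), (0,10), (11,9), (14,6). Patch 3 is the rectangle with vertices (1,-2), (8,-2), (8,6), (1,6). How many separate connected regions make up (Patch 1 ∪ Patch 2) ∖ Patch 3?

1

(Patch 1 ∪ Patch 2) ∖ Patch 3 is a single connected region.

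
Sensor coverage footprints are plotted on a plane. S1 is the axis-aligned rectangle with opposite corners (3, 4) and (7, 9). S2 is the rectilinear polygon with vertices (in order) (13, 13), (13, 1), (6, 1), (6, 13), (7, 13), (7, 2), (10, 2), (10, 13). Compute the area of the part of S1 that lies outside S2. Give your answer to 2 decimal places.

15.00

|S1| = 20, |S1∩S2| = 5.
|S1 ∖ S2| = |S1| − |S1∩S2| = 20 − 5 = 15.00.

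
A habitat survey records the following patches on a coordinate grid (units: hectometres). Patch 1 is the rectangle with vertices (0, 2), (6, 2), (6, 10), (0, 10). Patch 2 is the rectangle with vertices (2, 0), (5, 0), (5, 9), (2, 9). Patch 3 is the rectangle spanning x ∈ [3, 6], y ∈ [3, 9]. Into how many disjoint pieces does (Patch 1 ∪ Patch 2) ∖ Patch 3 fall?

1

(Patch 1 ∪ Patch 2) ∖ Patch 3 is a single connected region.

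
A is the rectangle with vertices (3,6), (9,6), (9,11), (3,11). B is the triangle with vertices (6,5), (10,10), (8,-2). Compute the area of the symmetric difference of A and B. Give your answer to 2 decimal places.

42.95

|A| = 30, |B| = 19, |A∩B| = 3.025.
|A △ B| = |A| + |B| − 2·|A∩B| = 30 + 19 − 6.05 = 42.95.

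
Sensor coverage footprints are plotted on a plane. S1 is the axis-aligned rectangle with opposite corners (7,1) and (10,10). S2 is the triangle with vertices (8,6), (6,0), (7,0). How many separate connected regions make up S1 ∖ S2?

1

S1 ∖ S2 is a single connected region.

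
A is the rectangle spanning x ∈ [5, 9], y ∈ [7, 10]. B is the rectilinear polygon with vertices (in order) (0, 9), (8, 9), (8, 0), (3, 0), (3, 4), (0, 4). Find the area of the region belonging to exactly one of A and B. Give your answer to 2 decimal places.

|A| = 12, |B| = 60, |A∩B| = 6.
|A △ B| = |A| + |B| − 2·|A∩B| = 12 + 60 − 12 = 60.00.

60.00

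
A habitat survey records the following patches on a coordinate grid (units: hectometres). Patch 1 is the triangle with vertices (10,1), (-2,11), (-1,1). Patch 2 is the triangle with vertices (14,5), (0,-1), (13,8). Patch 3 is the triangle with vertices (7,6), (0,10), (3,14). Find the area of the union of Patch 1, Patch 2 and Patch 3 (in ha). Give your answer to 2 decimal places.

By inclusion–exclusion:
Individual areas: |Patch 1| = 55, |Patch 2| = 24, |Patch 3| = 20.
|Patch 1∩Patch 2| = 5.536.
|Patch 1∩Patch 3| = 0.
|Patch 2∩Patch 3| = 0.
|Patch 1∩Patch 2∩Patch 3| = 0.
|Patch 1 ∪ Patch 2 ∪ Patch 3| = 99 − 5.536 + 0 = 93.46.

93.46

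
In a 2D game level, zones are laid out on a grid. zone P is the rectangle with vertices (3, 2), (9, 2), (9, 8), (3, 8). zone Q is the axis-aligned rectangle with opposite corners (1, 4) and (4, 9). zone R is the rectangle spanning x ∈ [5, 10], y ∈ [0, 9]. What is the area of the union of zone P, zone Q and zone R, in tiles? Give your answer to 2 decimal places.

By inclusion–exclusion:
Individual areas: |zone P| = 36, |zone Q| = 15, |zone R| = 45.
|zone P∩zone Q|: x∈[3,4], y∈[4,8] → 1·4 = 4.
|zone P∩zone R|: x∈[5,9], y∈[2,8] → 4·6 = 24.
|zone Q∩zone R| = 0 (no overlap).
|zone P∩zone Q∩zone R| = 0.
|zone P ∪ zone Q ∪ zone R| = 96 − 28 + 0 = 68.00.

68.00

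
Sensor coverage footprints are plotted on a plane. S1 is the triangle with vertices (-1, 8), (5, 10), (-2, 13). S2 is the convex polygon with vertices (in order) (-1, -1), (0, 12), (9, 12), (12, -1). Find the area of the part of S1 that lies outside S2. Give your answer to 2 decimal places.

|S1| = 16, |S1∩S2| = 10.0307.
|S1 ∖ S2| = |S1| − |S1∩S2| = 16 − 10.0307 = 5.97.

5.97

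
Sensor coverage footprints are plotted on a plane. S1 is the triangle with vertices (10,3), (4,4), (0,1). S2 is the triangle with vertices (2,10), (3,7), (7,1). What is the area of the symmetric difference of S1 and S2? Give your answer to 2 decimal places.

13.31

|S1| = 11, |S2| = 3, |S1∩S2| = 0.344.
|S1 △ S2| = |S1| + |S2| − 2·|S1∩S2| = 11 + 3 − 0.688 = 13.31.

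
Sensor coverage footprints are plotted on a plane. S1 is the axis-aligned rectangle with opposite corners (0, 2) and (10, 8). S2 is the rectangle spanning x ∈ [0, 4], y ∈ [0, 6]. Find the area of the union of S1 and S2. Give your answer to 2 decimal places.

68.00

By inclusion–exclusion:
Individual areas: |S1| = 60, |S2| = 24.
|S1∩S2|: x∈[0,4], y∈[2,6] → 4·4 = 16.
|S1 ∪ S2| = 84 − 16 = 68.00.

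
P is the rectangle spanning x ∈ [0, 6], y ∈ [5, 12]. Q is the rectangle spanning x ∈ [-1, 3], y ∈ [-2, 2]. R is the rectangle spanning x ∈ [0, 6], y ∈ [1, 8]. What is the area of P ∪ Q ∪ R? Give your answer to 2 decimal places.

79.00

By inclusion–exclusion:
Individual areas: |P| = 42, |Q| = 16, |R| = 42.
|P∩Q| = 0 (no overlap).
|P∩R|: x∈[0,6], y∈[5,8] → 6·3 = 18.
|Q∩R|: x∈[0,3], y∈[1,2] → 3·1 = 3.
|P∩Q∩R| = 0.
|P ∪ Q ∪ R| = 100 − 21 + 0 = 79.00.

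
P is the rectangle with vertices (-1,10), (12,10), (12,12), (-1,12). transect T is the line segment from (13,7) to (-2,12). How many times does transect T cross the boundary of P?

The segment meets the boundary at (-1,11.667), (4,10).

2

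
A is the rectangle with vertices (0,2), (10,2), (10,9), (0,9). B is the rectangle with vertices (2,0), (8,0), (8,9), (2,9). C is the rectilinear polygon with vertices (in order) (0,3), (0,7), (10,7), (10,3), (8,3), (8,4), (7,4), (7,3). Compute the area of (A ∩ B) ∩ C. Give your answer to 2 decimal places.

|A ∩ B| = 42.
|(A ∩ B) ∩ C| = 23.00.

23.00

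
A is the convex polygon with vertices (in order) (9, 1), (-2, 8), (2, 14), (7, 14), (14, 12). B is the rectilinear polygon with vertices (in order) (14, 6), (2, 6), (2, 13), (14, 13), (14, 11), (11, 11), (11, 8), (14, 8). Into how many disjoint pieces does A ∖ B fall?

2

A ∖ B splits into 2 disjoint pieces (area 48.9318, area 5.5909).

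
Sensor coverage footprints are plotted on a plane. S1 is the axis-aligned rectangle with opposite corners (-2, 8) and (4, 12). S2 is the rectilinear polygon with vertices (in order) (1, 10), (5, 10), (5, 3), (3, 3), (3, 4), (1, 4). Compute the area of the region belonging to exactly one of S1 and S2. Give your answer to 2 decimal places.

|S1| = 24, |S2| = 26, |S1∩S2| = 6.
|S1 △ S2| = |S1| + |S2| − 2·|S1∩S2| = 24 + 26 − 12 = 38.00.

38.00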